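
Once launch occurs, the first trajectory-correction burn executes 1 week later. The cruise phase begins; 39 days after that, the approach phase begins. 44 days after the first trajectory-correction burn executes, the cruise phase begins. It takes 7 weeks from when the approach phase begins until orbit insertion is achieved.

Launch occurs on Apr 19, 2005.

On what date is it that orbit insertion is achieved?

Sep 5, 2005

Launch occurs: Apr 19, 2005.
The first trajectory-correction burn executes: Apr 19, 2005 + 1 week = Apr 26, 2005.
The cruise phase begins: Apr 26, 2005 + 44 days = Jun 9, 2005.
The approach phase begins: Jun 9, 2005 + 39 days = Jul 18, 2005.
Orbit insertion is achieved: Jul 18, 2005 + 7 weeks = Sep 5, 2005.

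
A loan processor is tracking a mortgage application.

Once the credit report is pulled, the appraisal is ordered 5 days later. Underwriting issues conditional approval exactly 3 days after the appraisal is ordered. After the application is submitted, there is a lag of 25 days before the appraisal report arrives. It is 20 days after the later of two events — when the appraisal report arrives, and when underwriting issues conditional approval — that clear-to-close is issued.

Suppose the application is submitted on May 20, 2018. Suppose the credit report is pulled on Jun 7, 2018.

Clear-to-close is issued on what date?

Jul 5, 2018

The application is submitted: May 20, 2018.
The appraisal report arrives: May 20, 2018 + 25 days = Jun 14, 2018.
The credit report is pulled: Jun 7, 2018.
The appraisal is ordered: Jun 7, 2018 + 5 days = Jun 12, 2018.
Underwriting issues conditional approval: Jun 12, 2018 + 3 days = Jun 15, 2018.
Both prerequisites met — the appraisal report arrives (Jun 14, 2018), underwriting issues conditional approval (Jun 15, 2018); the later is Jun 15, 2018.
Clear-to-close is issued: Jun 15, 2018 + 20 days = Jul 5, 2018.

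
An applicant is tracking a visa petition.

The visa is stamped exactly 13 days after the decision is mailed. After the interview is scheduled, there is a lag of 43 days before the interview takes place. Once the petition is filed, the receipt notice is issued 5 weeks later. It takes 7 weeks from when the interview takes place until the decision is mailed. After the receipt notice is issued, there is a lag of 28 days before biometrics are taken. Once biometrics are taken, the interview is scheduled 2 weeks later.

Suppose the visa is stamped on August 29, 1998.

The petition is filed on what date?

The visa is stamped: Aug 29, 1998.
The decision is mailed: Aug 29, 1998 − 13 days = Aug 16, 1998.
The interview takes place: Aug 16, 1998 − 7 weeks = Jun 28, 1998.
The interview is scheduled: Jun 28, 1998 − 43 days = May 16, 1998.
Biometrics are taken: May 16, 1998 − 2 weeks = May 2, 1998.
The receipt notice is issued: May 2, 1998 − 28 days = Apr 4, 1998.
The petition is filed: Apr 4, 1998 − 5 weeks = Feb 28, 1998.

February 28, 1998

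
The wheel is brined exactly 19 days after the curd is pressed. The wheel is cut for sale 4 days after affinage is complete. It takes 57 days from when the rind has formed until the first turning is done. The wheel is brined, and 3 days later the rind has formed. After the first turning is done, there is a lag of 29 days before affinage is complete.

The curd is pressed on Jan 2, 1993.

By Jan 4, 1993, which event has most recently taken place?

The curd is pressed: Jan 2, 1993.
The wheel is brined: Jan 2, 1993 + 19 days = Jan 21, 1993.
The rind has formed: Jan 21, 1993 + 3 days = Jan 24, 1993.
The first turning is done: Jan 24, 1993 + 57 days = Mar 22, 1993.
Affinage is complete: Mar 22, 1993 + 29 days = Apr 20, 1993.
The wheel is cut for sale: Apr 20, 1993 + 4 days = Apr 24, 1993.
Jan 4, 1993 falls between when the curd is pressed (Jan 2, 1993) and when the wheel is brined (Jan 21, 1993).

The curd is pressed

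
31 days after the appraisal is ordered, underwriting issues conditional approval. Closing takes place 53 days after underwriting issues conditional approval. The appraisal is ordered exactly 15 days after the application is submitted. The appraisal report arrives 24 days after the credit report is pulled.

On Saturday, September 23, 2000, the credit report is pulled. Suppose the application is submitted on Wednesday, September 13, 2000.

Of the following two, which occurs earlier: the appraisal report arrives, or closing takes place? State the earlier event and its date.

The credit report is pulled: Sep 23, 2000.
The appraisal report arrives: Sep 23, 2000 + 24 days = Oct 17, 2000.
The application is submitted: Sep 13, 2000.
The appraisal is ordered: Sep 13, 2000 + 15 days = Sep 28, 2000.
Underwriting issues conditional approval: Sep 28, 2000 + 31 days = Oct 29, 2000.
Closing takes place: Oct 29, 2000 + 53 days = Dec 21, 2000.
Comparing: the appraisal report arrives on Oct 17, 2000 vs closing takes place on Dec 21, 2000. Earlier: the appraisal report arrives.

The appraisal report arrives — Tuesday, October 17, 2000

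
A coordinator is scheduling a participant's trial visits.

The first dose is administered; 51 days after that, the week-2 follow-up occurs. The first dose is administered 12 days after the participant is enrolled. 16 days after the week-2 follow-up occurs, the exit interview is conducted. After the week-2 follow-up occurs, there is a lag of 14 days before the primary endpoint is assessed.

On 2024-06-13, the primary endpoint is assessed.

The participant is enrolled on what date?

The primary endpoint is assessed: Jun 13, 2024.
The week-2 follow-up occurs: Jun 13, 2024 − 14 days = May 30, 2024.
The first dose is administered: May 30, 2024 − 51 days = Apr 9, 2024.
The participant is enrolled: Apr 9, 2024 − 12 days = Mar 28, 2024.

2024-03-28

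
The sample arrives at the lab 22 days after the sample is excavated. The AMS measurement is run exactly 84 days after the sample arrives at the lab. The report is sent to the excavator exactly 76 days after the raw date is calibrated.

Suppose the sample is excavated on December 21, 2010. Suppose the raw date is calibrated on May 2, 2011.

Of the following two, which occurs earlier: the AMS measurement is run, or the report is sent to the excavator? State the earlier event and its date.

The sample is excavated: Dec 21, 2010.
The sample arrives at the lab: Dec 21, 2010 + 22 days = Jan 12, 2011.
The AMS measurement is run: Jan 12, 2011 + 84 days = Apr 6, 2011.
The raw date is calibrated: May 2, 2011.
The report is sent to the excavator: May 2, 2011 + 76 days = Jul 17, 2011.
Comparing: the AMS measurement is run on Apr 6, 2011 vs the report is sent to the excavator on Jul 17, 2011. Earlier: the AMS measurement is run.

The AMS measurement is run — April 6, 2011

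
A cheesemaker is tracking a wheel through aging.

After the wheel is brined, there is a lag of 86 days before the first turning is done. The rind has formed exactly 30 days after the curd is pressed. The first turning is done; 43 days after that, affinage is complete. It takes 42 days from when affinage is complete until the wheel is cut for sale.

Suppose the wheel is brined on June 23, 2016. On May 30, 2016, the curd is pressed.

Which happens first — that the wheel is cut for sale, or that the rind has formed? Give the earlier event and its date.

The rind has formed — June 29, 2016

The wheel is brined: Jun 23, 2016.
The first turning is done: Jun 23, 2016 + 86 days = Sep 17, 2016.
Affinage is complete: Sep 17, 2016 + 43 days = Oct 30, 2016.
The wheel is cut for sale: Oct 30, 2016 + 42 days = Dec 11, 2016.
The curd is pressed: May 30, 2016.
The rind has formed: May 30, 2016 + 30 days = Jun 29, 2016.
Comparing: the wheel is cut for sale on Dec 11, 2016 vs the rind has formed on Jun 29, 2016. Earlier: the rind has formed.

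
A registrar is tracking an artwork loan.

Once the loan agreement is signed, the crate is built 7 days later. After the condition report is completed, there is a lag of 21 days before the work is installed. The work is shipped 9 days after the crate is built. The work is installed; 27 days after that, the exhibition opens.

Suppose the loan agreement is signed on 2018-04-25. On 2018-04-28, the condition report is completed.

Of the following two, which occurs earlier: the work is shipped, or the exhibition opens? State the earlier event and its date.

The work is shipped — 2018-05-11

The loan agreement is signed: Apr 25, 2018.
The crate is built: Apr 25, 2018 + 7 days = May 2, 2018.
The work is shipped: May 2, 2018 + 9 days = May 11, 2018.
The condition report is completed: Apr 28, 2018.
The work is installed: Apr 28, 2018 + 21 days = May 19, 2018.
The exhibition opens: May 19, 2018 + 27 days = Jun 15, 2018.
Comparing: the work is shipped on May 11, 2018 vs the exhibition opens on Jun 15, 2018. Earlier: the work is shipped.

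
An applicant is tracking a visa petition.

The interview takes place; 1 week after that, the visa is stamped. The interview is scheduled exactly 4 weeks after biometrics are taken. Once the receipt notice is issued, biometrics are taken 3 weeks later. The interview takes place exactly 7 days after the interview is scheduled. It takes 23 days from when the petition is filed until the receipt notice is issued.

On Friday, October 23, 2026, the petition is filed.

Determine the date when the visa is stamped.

The petition is filed: Oct 23, 2026.
The receipt notice is issued: Oct 23, 2026 + 23 days = Nov 15, 2026.
Biometrics are taken: Nov 15, 2026 + 3 weeks = Dec 6, 2026.
The interview is scheduled: Dec 6, 2026 + 4 weeks = Jan 3, 2027.
The interview takes place: Jan 3, 2027 + 7 days = Jan 10, 2027.
The visa is stamped: Jan 10, 2027 + 1 week = Jan 17, 2027.

Sunday, January 17, 2027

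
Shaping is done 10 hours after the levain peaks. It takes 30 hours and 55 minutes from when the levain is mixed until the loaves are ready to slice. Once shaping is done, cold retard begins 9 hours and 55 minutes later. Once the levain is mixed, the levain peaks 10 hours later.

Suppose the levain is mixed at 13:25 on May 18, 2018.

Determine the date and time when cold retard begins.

The levain is mixed: 13:25 May 18, 2018.
The levain peaks: 13:25 May 18, 2018 + 10h = 23:25 May 18, 2018.
Shaping is done: 23:25 May 18, 2018 + 10h = 09:25 May 19, 2018.
Cold retard begins: 09:25 May 19, 2018 + 9h55m = 19:20 May 19, 2018.

19:20 on May 19, 2018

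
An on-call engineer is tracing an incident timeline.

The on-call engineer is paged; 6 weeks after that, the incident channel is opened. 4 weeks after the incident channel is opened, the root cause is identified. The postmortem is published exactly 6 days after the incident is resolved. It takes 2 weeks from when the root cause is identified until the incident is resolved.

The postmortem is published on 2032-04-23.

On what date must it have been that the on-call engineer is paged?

The postmortem is published: Apr 23, 2032.
The incident is resolved: Apr 23, 2032 − 6 days = Apr 17, 2032.
The root cause is identified: Apr 17, 2032 − 2 weeks = Apr 3, 2032.
The incident channel is opened: Apr 3, 2032 − 4 weeks = Mar 6, 2032.
The on-call engineer is paged: Mar 6, 2032 − 6 weeks = Jan 24, 2032.

2032-01-24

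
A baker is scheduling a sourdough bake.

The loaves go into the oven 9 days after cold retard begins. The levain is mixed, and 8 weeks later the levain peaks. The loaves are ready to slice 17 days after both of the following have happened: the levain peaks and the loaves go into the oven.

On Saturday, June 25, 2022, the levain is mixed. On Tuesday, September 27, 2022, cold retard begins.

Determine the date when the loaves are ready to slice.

The levain is mixed: Jun 25, 2022.
The levain peaks: Jun 25, 2022 + 8 weeks = Aug 20, 2022.
Cold retard begins: Sep 27, 2022.
The loaves go into the oven: Sep 27, 2022 + 9 days = Oct 6, 2022.
Both prerequisites met — the levain peaks (Aug 20, 2022), the loaves go into the oven (Oct 6, 2022); the later is Oct 6, 2022.
The loaves are ready to slice: Oct 6, 2022 + 17 days = Oct 23, 2022.

Sunday, October 23, 2022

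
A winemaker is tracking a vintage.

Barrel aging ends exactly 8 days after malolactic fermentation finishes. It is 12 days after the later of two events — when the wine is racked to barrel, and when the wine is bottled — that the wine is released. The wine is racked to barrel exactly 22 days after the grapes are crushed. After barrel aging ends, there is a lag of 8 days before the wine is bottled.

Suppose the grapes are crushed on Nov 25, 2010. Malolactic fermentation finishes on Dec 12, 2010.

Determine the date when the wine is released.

The grapes are crushed: Nov 25, 2010.
The wine is racked to barrel: Nov 25, 2010 + 22 days = Dec 17, 2010.
Malolactic fermentation finishes: Dec 12, 2010.
Barrel aging ends: Dec 12, 2010 + 8 days = Dec 20, 2010.
The wine is bottled: Dec 20, 2010 + 8 days = Dec 28, 2010.
Both prerequisites met — the wine is racked to barrel (Dec 17, 2010), the wine is bottled (Dec 28, 2010); the later is Dec 28, 2010.
The wine is released: Dec 28, 2010 + 12 days = Jan 9, 2011.

Jan 9, 2011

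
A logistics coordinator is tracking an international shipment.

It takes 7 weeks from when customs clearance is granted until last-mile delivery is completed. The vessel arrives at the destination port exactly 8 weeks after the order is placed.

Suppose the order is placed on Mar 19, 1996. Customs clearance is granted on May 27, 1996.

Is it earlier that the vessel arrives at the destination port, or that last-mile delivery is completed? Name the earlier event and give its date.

The vessel arrives at the destination port — May 14, 1996

The order is placed: Mar 19, 1996.
The vessel arrives at the destination port: Mar 19, 1996 + 8 weeks = May 14, 1996.
Customs clearance is granted: May 27, 1996.
Last-mile delivery is completed: May 27, 1996 + 7 weeks = Jul 15, 1996.
Comparing: the vessel arrives at the destination port on May 14, 1996 vs last-mile delivery is completed on Jul 15, 1996. Earlier: the vessel arrives at the destination port.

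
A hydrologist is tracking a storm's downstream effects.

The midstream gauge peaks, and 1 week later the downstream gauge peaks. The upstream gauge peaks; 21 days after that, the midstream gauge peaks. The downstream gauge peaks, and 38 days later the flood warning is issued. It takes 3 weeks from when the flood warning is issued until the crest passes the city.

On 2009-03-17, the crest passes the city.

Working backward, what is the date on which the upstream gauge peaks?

The crest passes the city: Mar 17, 2009.
The flood warning is issued: Mar 17, 2009 − 3 weeks = Feb 24, 2009.
The downstream gauge peaks: Feb 24, 2009 − 38 days = Jan 17, 2009.
The midstream gauge peaks: Jan 17, 2009 − 1 week = Jan 10, 2009.
The upstream gauge peaks: Jan 10, 2009 − 21 days = Dec 20, 2008.

2008-12-20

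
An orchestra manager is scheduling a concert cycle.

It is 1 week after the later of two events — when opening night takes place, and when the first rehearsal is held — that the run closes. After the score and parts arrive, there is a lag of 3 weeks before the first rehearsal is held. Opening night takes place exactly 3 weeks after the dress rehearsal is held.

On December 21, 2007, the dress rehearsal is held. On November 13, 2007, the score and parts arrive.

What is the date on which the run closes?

The dress rehearsal is held: Dec 21, 2007.
Opening night takes place: Dec 21, 2007 + 3 weeks = Jan 11, 2008.
The score and parts arrive: Nov 13, 2007.
The first rehearsal is held: Nov 13, 2007 + 3 weeks = Dec 4, 2007.
Both prerequisites met — opening night takes place (Jan 11, 2008), the first rehearsal is held (Dec 4, 2007); the later is Jan 11, 2008.
The run closes: Jan 11, 2008 + 1 week = Jan 18, 2008.

January 18, 2008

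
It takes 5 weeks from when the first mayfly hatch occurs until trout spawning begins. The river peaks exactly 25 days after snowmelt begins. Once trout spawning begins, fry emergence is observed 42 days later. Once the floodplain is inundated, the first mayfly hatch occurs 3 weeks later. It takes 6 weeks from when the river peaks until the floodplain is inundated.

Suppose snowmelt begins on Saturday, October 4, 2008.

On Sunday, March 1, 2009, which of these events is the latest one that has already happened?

Trout spawning begins

Snowmelt begins: Oct 4, 2008.
The river peaks: Oct 4, 2008 + 25 days = Oct 29, 2008.
The floodplain is inundated: Oct 29, 2008 + 6 weeks = Dec 10, 2008.
The first mayfly hatch occurs: Dec 10, 2008 + 3 weeks = Dec 31, 2008.
Trout spawning begins: Dec 31, 2008 + 5 weeks = Feb 4, 2009.
Fry emergence is observed: Feb 4, 2009 + 42 days = Mar 18, 2009.
Mar 1, 2009 falls between when trout spawning begins (Feb 4, 2009) and when fry emergence is observed (Mar 18, 2009).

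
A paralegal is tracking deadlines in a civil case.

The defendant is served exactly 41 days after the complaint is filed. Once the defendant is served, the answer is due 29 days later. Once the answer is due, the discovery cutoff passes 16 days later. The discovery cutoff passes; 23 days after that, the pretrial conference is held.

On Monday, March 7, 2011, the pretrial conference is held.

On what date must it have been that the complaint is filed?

Thursday, November 18, 2010

The pretrial conference is held: Mar 7, 2011.
The discovery cutoff passes: Mar 7, 2011 − 23 days = Feb 12, 2011.
The answer is due: Feb 12, 2011 − 16 days = Jan 27, 2011.
The defendant is served: Jan 27, 2011 − 29 days = Dec 29, 2010.
The complaint is filed: Dec 29, 2010 − 41 days = Nov 18, 2010.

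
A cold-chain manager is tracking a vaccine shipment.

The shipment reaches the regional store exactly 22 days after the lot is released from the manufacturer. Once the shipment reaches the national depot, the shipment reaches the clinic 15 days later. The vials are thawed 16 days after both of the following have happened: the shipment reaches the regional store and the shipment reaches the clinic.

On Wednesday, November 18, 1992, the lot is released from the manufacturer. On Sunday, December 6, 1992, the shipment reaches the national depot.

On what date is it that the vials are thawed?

Wednesday, January 6, 1993

The lot is released from the manufacturer: Nov 18, 1992.
The shipment reaches the regional store: Nov 18, 1992 + 22 days = Dec 10, 1992.
The shipment reaches the national depot: Dec 6, 1992.
The shipment reaches the clinic: Dec 6, 1992 + 15 days = Dec 21, 1992.
Both prerequisites met — the shipment reaches the regional store (Dec 10, 1992), the shipment reaches the clinic (Dec 21, 1992); the later is Dec 21, 1992.
The vials are thawed: Dec 21, 1992 + 16 days = Jan 6, 1993.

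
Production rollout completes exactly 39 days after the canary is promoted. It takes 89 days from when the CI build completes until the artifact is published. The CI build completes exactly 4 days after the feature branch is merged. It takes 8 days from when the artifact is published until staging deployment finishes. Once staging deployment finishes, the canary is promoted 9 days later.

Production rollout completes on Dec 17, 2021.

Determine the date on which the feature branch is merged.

Production rollout completes: Dec 17, 2021.
The canary is promoted: Dec 17, 2021 − 39 days = Nov 8, 2021.
Staging deployment finishes: Nov 8, 2021 − 9 days = Oct 30, 2021.
The artifact is published: Oct 30, 2021 − 8 days = Oct 22, 2021.
The CI build completes: Oct 22, 2021 − 89 days = Jul 25, 2021.
The feature branch is merged: Jul 25, 2021 − 4 days = Jul 21, 2021.

Jul 21, 2021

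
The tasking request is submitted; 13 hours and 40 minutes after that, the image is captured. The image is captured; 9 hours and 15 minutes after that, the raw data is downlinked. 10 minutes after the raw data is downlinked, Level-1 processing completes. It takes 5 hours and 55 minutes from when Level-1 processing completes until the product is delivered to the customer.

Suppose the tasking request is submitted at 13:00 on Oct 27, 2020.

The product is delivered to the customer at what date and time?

18:00 on Oct 28, 2020

The tasking request is submitted: 13:00 Oct 27, 2020.
The image is captured: 13:00 Oct 27, 2020 + 13h40m = 02:40 Oct 28, 2020.
The raw data is downlinked: 02:40 Oct 28, 2020 + 9h15m = 11:55 Oct 28, 2020.
Level-1 processing completes: 11:55 Oct 28, 2020 + 10m = 12:05 Oct 28, 2020.
The product is delivered to the customer: 12:05 Oct 28, 2020 + 5h55m = 18:00 Oct 28, 2020.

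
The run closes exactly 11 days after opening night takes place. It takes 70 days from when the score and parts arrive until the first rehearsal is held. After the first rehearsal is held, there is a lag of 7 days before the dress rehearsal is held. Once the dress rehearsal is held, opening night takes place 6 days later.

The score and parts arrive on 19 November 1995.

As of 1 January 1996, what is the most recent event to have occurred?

The score and parts arrive: Nov 19, 1995.
The first rehearsal is held: Nov 19, 1995 + 70 days = Jan 28, 1996.
The dress rehearsal is held: Jan 28, 1996 + 7 days = Feb 4, 1996.
Opening night takes place: Feb 4, 1996 + 6 days = Feb 10, 1996.
The run closes: Feb 10, 1996 + 11 days = Feb 21, 1996.
Jan 1, 1996 falls between when the score and parts arrive (Nov 19, 1995) and when the first rehearsal is held (Jan 28, 1996).

The score and parts arrive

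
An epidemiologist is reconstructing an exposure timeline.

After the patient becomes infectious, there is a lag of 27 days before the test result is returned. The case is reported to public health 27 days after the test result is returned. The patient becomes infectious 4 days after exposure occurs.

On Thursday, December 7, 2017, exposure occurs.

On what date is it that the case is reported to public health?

Saturday, February 3, 2018

Exposure occurs: Dec 7, 2017.
The patient becomes infectious: Dec 7, 2017 + 4 days = Dec 11, 2017.
The test result is returned: Dec 11, 2017 + 27 days = Jan 7, 2018.
The case is reported to public health: Jan 7, 2018 + 27 days = Feb 3, 2018.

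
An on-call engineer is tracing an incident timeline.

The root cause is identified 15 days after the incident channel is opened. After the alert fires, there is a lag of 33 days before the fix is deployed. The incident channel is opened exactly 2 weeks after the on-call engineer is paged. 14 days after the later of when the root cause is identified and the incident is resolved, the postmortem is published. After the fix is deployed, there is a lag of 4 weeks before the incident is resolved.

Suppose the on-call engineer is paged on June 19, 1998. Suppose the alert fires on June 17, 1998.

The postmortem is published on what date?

August 31, 1998

The on-call engineer is paged: Jun 19, 1998.
The incident channel is opened: Jun 19, 1998 + 2 weeks = Jul 3, 1998.
The root cause is identified: Jul 3, 1998 + 15 days = Jul 18, 1998.
The alert fires: Jun 17, 1998.
The fix is deployed: Jun 17, 1998 + 33 days = Jul 20, 1998.
The incident is resolved: Jul 20, 1998 + 4 weeks = Aug 17, 1998.
Both prerequisites met — the root cause is identified (Jul 18, 1998), the incident is resolved (Aug 17, 1998); the later is Aug 17, 1998.
The postmortem is published: Aug 17, 1998 + 14 days = Aug 31, 1998.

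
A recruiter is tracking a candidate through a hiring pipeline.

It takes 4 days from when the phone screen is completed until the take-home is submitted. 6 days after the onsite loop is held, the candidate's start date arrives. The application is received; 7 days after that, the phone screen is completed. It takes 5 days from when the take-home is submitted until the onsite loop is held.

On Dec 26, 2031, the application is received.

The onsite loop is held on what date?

The application is received: Dec 26, 2031.
The phone screen is completed: Dec 26, 2031 + 7 days = Jan 2, 2032.
The take-home is submitted: Jan 2, 2032 + 4 days = Jan 6, 2032.
The onsite loop is held: Jan 6, 2032 + 5 days = Jan 11, 2032.

Jan 11, 2032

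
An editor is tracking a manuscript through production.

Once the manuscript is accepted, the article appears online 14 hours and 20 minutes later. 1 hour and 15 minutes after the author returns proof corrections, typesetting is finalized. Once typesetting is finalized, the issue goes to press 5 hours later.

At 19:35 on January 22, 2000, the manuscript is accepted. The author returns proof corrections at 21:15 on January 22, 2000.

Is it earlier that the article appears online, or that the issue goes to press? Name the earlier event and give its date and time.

The issue goes to press — 03:30 on January 23, 2000

The manuscript is accepted: 19:35 Jan 22, 2000.
The article appears online: 19:35 Jan 22, 2000 + 14h20m = 09:55 Jan 23, 2000.
The author returns proof corrections: 21:15 Jan 22, 2000.
Typesetting is finalized: 21:15 Jan 22, 2000 + 1h15m = 22:30 Jan 22, 2000.
The issue goes to press: 22:30 Jan 22, 2000 + 5h = 03:30 Jan 23, 2000.
Comparing: the article appears online at 09:55 Jan 23, 2000 vs the issue goes to press at 03:30 Jan 23, 2000. Earlier: the issue goes to press.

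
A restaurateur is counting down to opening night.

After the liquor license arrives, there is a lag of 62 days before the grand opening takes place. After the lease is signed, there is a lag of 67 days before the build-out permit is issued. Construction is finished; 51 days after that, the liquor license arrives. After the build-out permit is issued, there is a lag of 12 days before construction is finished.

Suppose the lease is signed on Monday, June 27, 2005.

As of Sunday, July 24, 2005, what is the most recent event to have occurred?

The lease is signed: Jun 27, 2005.
The build-out permit is issued: Jun 27, 2005 + 67 days = Sep 2, 2005.
Construction is finished: Sep 2, 2005 + 12 days = Sep 14, 2005.
The liquor license arrives: Sep 14, 2005 + 51 days = Nov 4, 2005.
The grand opening takes place: Nov 4, 2005 + 62 days = Jan 5, 2006.
Jul 24, 2005 falls between when the lease is signed (Jun 27, 2005) and when the build-out permit is issued (Sep 2, 2005).

The lease is signed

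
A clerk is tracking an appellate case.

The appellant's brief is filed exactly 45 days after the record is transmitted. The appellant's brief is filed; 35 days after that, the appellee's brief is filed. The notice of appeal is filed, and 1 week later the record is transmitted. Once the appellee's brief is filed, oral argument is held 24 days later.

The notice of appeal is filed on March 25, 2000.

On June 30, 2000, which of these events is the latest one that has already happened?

The appellee's brief is filed

The notice of appeal is filed: Mar 25, 2000.
The record is transmitted: Mar 25, 2000 + 1 week = Apr 1, 2000.
The appellant's brief is filed: Apr 1, 2000 + 45 days = May 16, 2000.
The appellee's brief is filed: May 16, 2000 + 35 days = Jun 20, 2000.
Oral argument is held: Jun 20, 2000 + 24 days = Jul 14, 2000.
Jun 30, 2000 falls between when the appellee's brief is filed (Jun 20, 2000) and when oral argument is held (Jul 14, 2000).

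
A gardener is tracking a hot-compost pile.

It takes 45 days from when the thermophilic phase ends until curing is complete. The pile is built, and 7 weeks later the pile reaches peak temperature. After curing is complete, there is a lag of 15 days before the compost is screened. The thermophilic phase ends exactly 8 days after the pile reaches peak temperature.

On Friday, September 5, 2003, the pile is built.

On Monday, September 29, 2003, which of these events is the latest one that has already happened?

The pile is built: Sep 5, 2003.
The pile reaches peak temperature: Sep 5, 2003 + 7 weeks = Oct 24, 2003.
The thermophilic phase ends: Oct 24, 2003 + 8 days = Nov 1, 2003.
Curing is complete: Nov 1, 2003 + 45 days = Dec 16, 2003.
The compost is screened: Dec 16, 2003 + 15 days = Dec 31, 2003.
Sep 29, 2003 falls between when the pile is built (Sep 5, 2003) and when the pile reaches peak temperature (Oct 24, 2003).

The pile is built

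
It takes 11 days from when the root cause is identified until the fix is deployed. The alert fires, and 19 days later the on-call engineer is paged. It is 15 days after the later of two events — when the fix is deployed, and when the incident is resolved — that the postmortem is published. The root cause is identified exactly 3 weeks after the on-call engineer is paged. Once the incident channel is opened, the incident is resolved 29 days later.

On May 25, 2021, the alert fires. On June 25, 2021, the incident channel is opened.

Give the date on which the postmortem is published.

The alert fires: May 25, 2021.
The on-call engineer is paged: May 25, 2021 + 19 days = Jun 13, 2021.
The root cause is identified: Jun 13, 2021 + 3 weeks = Jul 4, 2021.
The fix is deployed: Jul 4, 2021 + 11 days = Jul 15, 2021.
The incident channel is opened: Jun 25, 2021.
The incident is resolved: Jun 25, 2021 + 29 days = Jul 24, 2021.
Both prerequisites met — the fix is deployed (Jul 15, 2021), the incident is resolved (Jul 24, 2021); the later is Jul 24, 2021.
The postmortem is published: Jul 24, 2021 + 15 days = Aug 8, 2021.

August 8, 2021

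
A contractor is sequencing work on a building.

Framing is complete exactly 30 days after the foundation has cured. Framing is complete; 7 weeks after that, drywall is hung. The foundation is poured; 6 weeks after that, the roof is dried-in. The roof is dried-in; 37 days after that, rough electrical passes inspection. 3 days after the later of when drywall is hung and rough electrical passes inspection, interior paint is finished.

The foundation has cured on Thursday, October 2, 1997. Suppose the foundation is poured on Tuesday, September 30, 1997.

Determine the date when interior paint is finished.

The foundation has cured: Oct 2, 1997.
Framing is complete: Oct 2, 1997 + 30 days = Nov 1, 1997.
Drywall is hung: Nov 1, 1997 + 7 weeks = Dec 20, 1997.
The foundation is poured: Sep 30, 1997.
The roof is dried-in: Sep 30, 1997 + 6 weeks = Nov 11, 1997.
Rough electrical passes inspection: Nov 11, 1997 + 37 days = Dec 18, 1997.
Both prerequisites met — drywall is hung (Dec 20, 1997), rough electrical passes inspection (Dec 18, 1997); the later is Dec 20, 1997.
Interior paint is finished: Dec 20, 1997 + 3 days = Dec 23, 1997.

Tuesday, December 23, 1997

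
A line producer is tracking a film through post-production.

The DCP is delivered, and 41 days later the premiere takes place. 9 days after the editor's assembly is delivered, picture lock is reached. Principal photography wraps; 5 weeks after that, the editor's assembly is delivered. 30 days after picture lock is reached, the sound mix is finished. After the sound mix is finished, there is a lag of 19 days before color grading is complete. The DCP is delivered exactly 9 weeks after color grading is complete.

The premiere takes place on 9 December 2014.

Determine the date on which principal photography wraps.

26 May 2014

The premiere takes place: Dec 9, 2014.
The DCP is delivered: Dec 9, 2014 − 41 days = Oct 29, 2014.
Color grading is complete: Oct 29, 2014 − 9 weeks = Aug 27, 2014.
The sound mix is finished: Aug 27, 2014 − 19 days = Aug 8, 2014.
Picture lock is reached: Aug 8, 2014 − 30 days = Jul 9, 2014.
The editor's assembly is delivered: Jul 9, 2014 − 9 days = Jun 30, 2014.
Principal photography wraps: Jun 30, 2014 − 5 weeks = May 26, 2014.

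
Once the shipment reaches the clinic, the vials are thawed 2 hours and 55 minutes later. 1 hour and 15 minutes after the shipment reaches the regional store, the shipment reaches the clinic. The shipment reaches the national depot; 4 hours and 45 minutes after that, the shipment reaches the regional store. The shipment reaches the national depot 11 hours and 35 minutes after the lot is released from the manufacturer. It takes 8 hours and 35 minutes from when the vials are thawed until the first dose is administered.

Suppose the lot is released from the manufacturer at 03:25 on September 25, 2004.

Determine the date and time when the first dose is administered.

The lot is released from the manufacturer: 03:25 Sep 25, 2004.
The shipment reaches the national depot: 03:25 Sep 25, 2004 + 11h35m = 15:00 Sep 25, 2004.
The shipment reaches the regional store: 15:00 Sep 25, 2004 + 4h45m = 19:45 Sep 25, 2004.
The shipment reaches the clinic: 19:45 Sep 25, 2004 + 1h15m = 21:00 Sep 25, 2004.
The vials are thawed: 21:00 Sep 25, 2004 + 2h55m = 23:55 Sep 25, 2004.
The first dose is administered: 23:55 Sep 25, 2004 + 8h35m = 08:30 Sep 26, 2004.

08:30 on September 26, 2004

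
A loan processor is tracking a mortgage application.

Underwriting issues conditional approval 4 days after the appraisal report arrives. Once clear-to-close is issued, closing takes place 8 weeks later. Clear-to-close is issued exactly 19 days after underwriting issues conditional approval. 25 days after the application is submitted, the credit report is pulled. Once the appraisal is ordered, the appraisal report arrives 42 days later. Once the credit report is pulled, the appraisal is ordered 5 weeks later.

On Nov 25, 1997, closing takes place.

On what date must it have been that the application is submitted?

May 28, 1997

Closing takes place: Nov 25, 1997.
Clear-to-close is issued: Nov 25, 1997 − 8 weeks = Sep 30, 1997.
Underwriting issues conditional approval: Sep 30, 1997 − 19 days = Sep 11, 1997.
The appraisal report arrives: Sep 11, 1997 − 4 days = Sep 7, 1997.
The appraisal is ordered: Sep 7, 1997 − 42 days = Jul 27, 1997.
The credit report is pulled: Jul 27, 1997 − 5 weeks = Jun 22, 1997.
The application is submitted: Jun 22, 1997 − 25 days = May 28, 1997.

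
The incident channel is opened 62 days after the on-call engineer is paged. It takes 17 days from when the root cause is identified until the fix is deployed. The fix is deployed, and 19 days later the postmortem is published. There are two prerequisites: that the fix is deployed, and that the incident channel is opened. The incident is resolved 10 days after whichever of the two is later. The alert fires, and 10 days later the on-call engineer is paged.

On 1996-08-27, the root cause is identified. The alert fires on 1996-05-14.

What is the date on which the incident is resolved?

The root cause is identified: Aug 27, 1996.
The fix is deployed: Aug 27, 1996 + 17 days = Sep 13, 1996.
The alert fires: May 14, 1996.
The on-call engineer is paged: May 14, 1996 + 10 days = May 24, 1996.
The incident channel is opened: May 24, 1996 + 62 days = Jul 25, 1996.
Both prerequisites met — the fix is deployed (Sep 13, 1996), the incident channel is opened (Jul 25, 1996); the later is Sep 13, 1996.
The incident is resolved: Sep 13, 1996 + 10 days = Sep 23, 1996.

1996-09-23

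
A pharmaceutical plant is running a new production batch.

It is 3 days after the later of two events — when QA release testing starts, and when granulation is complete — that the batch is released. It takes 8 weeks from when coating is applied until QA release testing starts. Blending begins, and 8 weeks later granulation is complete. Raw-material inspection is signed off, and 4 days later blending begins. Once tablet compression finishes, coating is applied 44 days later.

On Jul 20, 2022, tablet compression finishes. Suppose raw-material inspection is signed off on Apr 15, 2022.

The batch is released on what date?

Oct 31, 2022

Tablet compression finishes: Jul 20, 2022.
Coating is applied: Jul 20, 2022 + 44 days = Sep 2, 2022.
QA release testing starts: Sep 2, 2022 + 8 weeks = Oct 28, 2022.
Raw-material inspection is signed off: Apr 15, 2022.
Blending begins: Apr 15, 2022 + 4 days = Apr 19, 2022.
Granulation is complete: Apr 19, 2022 + 8 weeks = Jun 14, 2022.
Both prerequisites met — QA release testing starts (Oct 28, 2022), granulation is complete (Jun 14, 2022); the later is Oct 28, 2022.
The batch is released: Oct 28, 2022 + 3 days = Oct 31, 2022.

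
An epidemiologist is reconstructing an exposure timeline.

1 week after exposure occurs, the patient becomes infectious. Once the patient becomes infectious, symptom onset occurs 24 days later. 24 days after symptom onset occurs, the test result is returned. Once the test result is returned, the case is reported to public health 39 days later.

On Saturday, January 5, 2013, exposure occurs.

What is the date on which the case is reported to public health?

Tuesday, April 9, 2013

Exposure occurs: Jan 5, 2013.
The patient becomes infectious: Jan 5, 2013 + 1 week = Jan 12, 2013.
Symptom onset occurs: Jan 12, 2013 + 24 days = Feb 5, 2013.
The test result is returned: Feb 5, 2013 + 24 days = Mar 1, 2013.
The case is reported to public health: Mar 1, 2013 + 39 days = Apr 9, 2013.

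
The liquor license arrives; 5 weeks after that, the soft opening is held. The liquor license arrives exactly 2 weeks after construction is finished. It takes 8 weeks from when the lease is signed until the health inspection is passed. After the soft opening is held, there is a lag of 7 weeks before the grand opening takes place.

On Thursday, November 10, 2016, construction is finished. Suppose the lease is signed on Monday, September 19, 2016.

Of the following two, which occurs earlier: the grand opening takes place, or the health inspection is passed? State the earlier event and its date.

The health inspection is passed — Monday, November 14, 2016

Construction is finished: Nov 10, 2016.
The liquor license arrives: Nov 10, 2016 + 2 weeks = Nov 24, 2016.
The soft opening is held: Nov 24, 2016 + 5 weeks = Dec 29, 2016.
The grand opening takes place: Dec 29, 2016 + 7 weeks = Feb 16, 2017.
The lease is signed: Sep 19, 2016.
The health inspection is passed: Sep 19, 2016 + 8 weeks = Nov 14, 2016.
Comparing: the grand opening takes place on Feb 16, 2017 vs the health inspection is passed on Nov 14, 2016. Earlier: the health inspection is passed.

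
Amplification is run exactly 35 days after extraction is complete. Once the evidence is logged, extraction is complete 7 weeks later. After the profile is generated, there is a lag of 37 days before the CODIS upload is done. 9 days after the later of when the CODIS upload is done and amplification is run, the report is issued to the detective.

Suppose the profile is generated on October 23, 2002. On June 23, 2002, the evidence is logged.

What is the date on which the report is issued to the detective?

December 8, 2002

The profile is generated: Oct 23, 2002.
The CODIS upload is done: Oct 23, 2002 + 37 days = Nov 29, 2002.
The evidence is logged: Jun 23, 2002.
Extraction is complete: Jun 23, 2002 + 7 weeks = Aug 11, 2002.
Amplification is run: Aug 11, 2002 + 35 days = Sep 15, 2002.
Both prerequisites met — the CODIS upload is done (Nov 29, 2002), amplification is run (Sep 15, 2002); the later is Nov 29, 2002.
The report is issued to the detective: Nov 29, 2002 + 9 days = Dec 8, 2002.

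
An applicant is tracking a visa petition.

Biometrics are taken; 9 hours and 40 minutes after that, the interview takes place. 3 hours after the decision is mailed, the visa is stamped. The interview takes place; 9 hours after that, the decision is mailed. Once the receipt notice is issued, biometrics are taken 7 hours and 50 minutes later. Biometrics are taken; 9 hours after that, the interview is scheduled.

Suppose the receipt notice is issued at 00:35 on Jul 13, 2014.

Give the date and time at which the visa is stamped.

The receipt notice is issued: 00:35 Jul 13, 2014.
Biometrics are taken: 00:35 Jul 13, 2014 + 7h50m = 08:25 Jul 13, 2014.
The interview takes place: 08:25 Jul 13, 2014 + 9h40m = 18:05 Jul 13, 2014.
The decision is mailed: 18:05 Jul 13, 2014 + 9h = 03:05 Jul 14, 2014.
The visa is stamped: 03:05 Jul 14, 2014 + 3h = 06:05 Jul 14, 2014.

06:05 on Jul 14, 2014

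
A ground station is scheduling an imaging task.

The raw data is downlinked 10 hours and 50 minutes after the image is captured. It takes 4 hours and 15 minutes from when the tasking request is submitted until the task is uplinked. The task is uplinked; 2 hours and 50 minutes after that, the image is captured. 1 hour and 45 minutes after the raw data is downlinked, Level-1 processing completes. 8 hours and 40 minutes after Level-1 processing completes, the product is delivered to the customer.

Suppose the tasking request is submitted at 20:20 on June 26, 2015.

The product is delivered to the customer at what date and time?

00:40 on June 28, 2015

The tasking request is submitted: 20:20 Jun 26, 2015.
The task is uplinked: 20:20 Jun 26, 2015 + 4h15m = 00:35 Jun 27, 2015.
The image is captured: 00:35 Jun 27, 2015 + 2h50m = 03:25 Jun 27, 2015.
The raw data is downlinked: 03:25 Jun 27, 2015 + 10h50m = 14:15 Jun 27, 2015.
Level-1 processing completes: 14:15 Jun 27, 2015 + 1h45m = 16:00 Jun 27, 2015.
The product is delivered to the customer: 16:00 Jun 27, 2015 + 8h40m = 00:40 Jun 28, 2015.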